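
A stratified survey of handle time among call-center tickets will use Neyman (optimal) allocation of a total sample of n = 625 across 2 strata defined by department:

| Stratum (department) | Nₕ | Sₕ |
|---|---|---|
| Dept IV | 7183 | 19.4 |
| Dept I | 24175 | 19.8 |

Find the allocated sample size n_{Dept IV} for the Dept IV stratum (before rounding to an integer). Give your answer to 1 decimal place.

Neyman allocation: nₕ = n·NₕSₕ / Σⱼ NⱼSⱼ.
Σ NⱼSⱼ = 7183·19.4 + 24175·19.8 = 618015.2.
n_{Dept IV} = 625·7183·19.4 / 618015.2 = 140.9.

140.9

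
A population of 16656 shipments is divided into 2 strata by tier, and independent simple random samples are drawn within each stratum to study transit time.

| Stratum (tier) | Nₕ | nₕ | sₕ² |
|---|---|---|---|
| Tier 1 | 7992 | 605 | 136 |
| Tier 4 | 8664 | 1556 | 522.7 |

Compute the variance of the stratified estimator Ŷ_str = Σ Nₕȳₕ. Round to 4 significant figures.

Var(Ŷ_str) = Σₕ Nₕ²(1 − fₕ)sₕ²/nₕ.
Tier 1: 7992²·(1 − 605/7992)·136/605 = 1.3271106 × 10^7.
Tier 4: 8664²·(1 − 1556/8664)·522.7/1556 = 2.0687536 × 10^7.
Sum = 3.3958642 × 10^7.

3.396 × 10^7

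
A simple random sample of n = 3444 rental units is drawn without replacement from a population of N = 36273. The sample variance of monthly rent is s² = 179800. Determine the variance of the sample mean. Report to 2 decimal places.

47.25

Under SRS without replacement, Var(ȳ) = (1 − f)·s²/n with f = n/N = 3444/36273 = 0.09494665.
Var(ȳ) = (1 − 0.09494665)·179800/3444 = 0.90505335·52.206736 = 47.249881.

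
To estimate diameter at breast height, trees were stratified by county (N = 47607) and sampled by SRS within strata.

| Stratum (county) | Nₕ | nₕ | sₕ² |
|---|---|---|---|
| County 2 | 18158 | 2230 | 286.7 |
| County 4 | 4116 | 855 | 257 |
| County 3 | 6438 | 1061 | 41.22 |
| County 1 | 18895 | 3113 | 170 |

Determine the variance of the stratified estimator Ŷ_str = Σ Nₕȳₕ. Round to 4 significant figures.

5.885 × 10^7

Var(Ŷ_str) = Σₕ Nₕ²(1 − fₕ)sₕ²/nₕ.
County 2: 18158²·(1 − 2230/18158)·286.7/2230 = 3.7183656 × 10^7.
County 4: 4116²·(1 − 855/4116)·257/855 = 4.0345321 × 10^6.
County 3: 6438²·(1 − 1061/6438)·41.22/1061 = 1.3448802 × 10^6.
County 1: 18895²·(1 − 3113/18895)·170/3113 = 1.6284662 × 10^7.
Sum = 5.884773 × 10^7.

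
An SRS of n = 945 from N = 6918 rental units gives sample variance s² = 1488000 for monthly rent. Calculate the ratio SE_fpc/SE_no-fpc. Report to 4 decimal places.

0.9292

f = n/N = 945/6918 = 0.13660017.
SE_no-fpc = √(s²/n) = 39.68127; SE_fpc = √((1−f)s²/n) = 36.871562.
Ratio = √(1−f) = 0.92919311.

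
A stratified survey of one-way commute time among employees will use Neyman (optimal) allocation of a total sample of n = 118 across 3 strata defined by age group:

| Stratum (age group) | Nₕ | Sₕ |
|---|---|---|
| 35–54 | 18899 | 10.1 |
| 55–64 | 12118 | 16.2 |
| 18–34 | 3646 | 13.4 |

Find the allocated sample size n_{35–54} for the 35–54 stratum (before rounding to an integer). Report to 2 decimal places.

Neyman allocation: nₕ = n·NₕSₕ / Σⱼ NⱼSⱼ.
Σ NⱼSⱼ = 18899·10.1 + 12118·16.2 + 3646·13.4 = 436047.9.
n_{35–54} = 118·18899·10.1 / 436047.9 = 51.65.

51.65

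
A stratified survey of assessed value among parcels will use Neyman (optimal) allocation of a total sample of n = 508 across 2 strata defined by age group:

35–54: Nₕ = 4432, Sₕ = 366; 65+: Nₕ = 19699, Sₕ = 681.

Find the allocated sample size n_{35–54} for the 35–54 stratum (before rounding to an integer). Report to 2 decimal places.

54.80

Neyman allocation: nₕ = n·NₕSₕ / Σⱼ NⱼSⱼ.
Σ NⱼSⱼ = 4432·366 + 19699·681 = 1.5037131 × 10^7.
n_{35–54} = 508·4432·366 / (1.5037131 × 10^7) = 54.80.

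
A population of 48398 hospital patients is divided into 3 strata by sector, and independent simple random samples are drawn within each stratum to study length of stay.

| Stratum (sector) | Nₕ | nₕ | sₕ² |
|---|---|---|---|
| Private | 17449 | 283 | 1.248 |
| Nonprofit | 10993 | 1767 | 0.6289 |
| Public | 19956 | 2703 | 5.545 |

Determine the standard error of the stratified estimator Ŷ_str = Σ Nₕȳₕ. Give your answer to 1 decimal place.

Var(Ŷ_str) = Σₕ Nₕ²(1 − fₕ)sₕ²/nₕ.
Private: 17449²·(1 − 283/17449)·1.248/283 = 1.3208935 × 10^6.
Nonprofit: 10993²·(1 − 1767/10993)·0.6289/1767 = 36097.3.
Public: 19956²·(1 − 2703/19956)·5.545/2703 = 706307.18.
Sum = 2.063298 × 10^6.
SE = √(2.063298 × 10^6) = 1436.4.

1436.4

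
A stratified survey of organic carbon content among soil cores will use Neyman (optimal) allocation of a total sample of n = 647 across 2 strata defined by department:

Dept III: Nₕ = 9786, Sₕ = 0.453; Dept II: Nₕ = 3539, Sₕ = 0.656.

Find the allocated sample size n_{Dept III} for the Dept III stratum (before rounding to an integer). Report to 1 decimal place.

Neyman allocation: nₕ = n·NₕSₕ / Σⱼ NⱼSⱼ.
Σ NⱼSⱼ = 9786·0.453 + 3539·0.656 = 6754.642.
n_{Dept III} = 647·9786·0.453 / 6754.642 = 424.6.

424.6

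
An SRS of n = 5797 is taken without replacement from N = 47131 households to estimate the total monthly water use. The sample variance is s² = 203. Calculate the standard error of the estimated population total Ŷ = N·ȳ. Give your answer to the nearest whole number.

8259

Var(Ŷ) = N²·Var(ȳ) = N²·(1 − n/N)·s²/n.
f = 5797/47131 = 0.12299760; Var(ȳ) = 0.87700240·203/5797 = 0.030710969.
Var(Ŷ) = 47131² · 0.030710969 = 6.8219232 × 10^7.
SE(Ŷ) = √(6.8219232 × 10^7) = 8259.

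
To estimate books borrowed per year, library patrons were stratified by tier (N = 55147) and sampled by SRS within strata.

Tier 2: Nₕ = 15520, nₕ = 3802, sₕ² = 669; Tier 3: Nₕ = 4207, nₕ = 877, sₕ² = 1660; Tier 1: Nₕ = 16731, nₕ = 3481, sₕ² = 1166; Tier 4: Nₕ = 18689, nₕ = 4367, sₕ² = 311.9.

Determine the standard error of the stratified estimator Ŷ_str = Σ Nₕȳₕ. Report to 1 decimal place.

12324.4

Var(Ŷ_str) = Σₕ Nₕ²(1 − fₕ)sₕ²/nₕ.
Tier 2: 15520²·(1 − 3802/15520)·669/3802 = 3.2000681 × 10^7.
Tier 3: 4207²·(1 − 877/4207)·1660/877 = 2.6517052 × 10^7.
Tier 1: 16731²·(1 − 3481/16731)·1166/3481 = 7.4256129 × 10^7.
Tier 4: 18689²·(1 − 4367/18689)·311.9/4367 = 1.9117096 × 10^7.
Sum = 1.5189096 × 10^8.
SE = √(1.5189096 × 10^8) = 12324.4.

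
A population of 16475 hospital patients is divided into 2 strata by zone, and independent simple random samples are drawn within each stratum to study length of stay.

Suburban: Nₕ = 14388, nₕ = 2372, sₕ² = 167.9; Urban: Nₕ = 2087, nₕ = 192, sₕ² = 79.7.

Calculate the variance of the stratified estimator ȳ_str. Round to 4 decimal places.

Var(ȳ_str) = Σₕ Wₕ²(1 − fₕ)sₕ²/nₕ with Wₕ = Nₕ/N, N = 16475.
Suburban: Wₕ = 0.87332322; term = 0.87332322²·(1 − 0.16485961)·167.9/2372 = 0.045086395.
Urban: Wₕ = 0.12667678; term = 0.12667678²·(1 − 0.09199808)·79.7/192 = 0.0060483639.
Sum = 0.051134759.

0.0511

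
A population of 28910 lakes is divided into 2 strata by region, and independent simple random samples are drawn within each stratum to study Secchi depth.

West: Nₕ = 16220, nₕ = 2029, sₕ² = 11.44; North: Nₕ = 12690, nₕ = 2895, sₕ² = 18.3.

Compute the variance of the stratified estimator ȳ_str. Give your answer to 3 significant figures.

0.00249

Var(ȳ_str) = Σₕ Wₕ²(1 − fₕ)sₕ²/nₕ with Wₕ = Nₕ/N, N = 28910.
West: Wₕ = 0.56105154; term = 0.56105154²·(1 − 0.12509248)·11.44/2029 = 0.0015527861.
North: Wₕ = 0.43894846; term = 0.43894846²·(1 − 0.22813239)·18.3/2895 = 9.4009642 × 10^-4.
Sum = 0.0024928825.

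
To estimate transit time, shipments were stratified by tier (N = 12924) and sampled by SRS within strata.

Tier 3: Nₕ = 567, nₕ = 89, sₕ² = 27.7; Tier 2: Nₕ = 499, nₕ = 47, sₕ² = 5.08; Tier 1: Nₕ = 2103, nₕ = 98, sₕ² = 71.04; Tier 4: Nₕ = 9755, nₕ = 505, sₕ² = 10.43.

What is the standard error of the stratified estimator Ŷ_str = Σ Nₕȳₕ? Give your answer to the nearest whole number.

2243

Var(Ŷ_str) = Σₕ Nₕ²(1 − fₕ)sₕ²/nₕ.
Tier 3: 567²·(1 − 89/567)·27.7/89 = 84353.036.
Tier 2: 499²·(1 − 47/499)·5.08/47 = 24378.38.
Tier 1: 2103²·(1 − 98/2103)·71.04/98 = 3.0565431 × 10^6.
Tier 4: 9755²·(1 − 505/9755)·10.43/505 = 1.8636396 × 10^6.
Sum = 5.0289141 × 10^6.
SE = √(5.0289141 × 10^6) = 2243.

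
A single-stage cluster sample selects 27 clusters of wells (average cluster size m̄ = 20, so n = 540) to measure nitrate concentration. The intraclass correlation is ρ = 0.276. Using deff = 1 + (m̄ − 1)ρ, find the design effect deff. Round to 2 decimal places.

deff = 1 + (20 − 1)·0.276 = 1 + 5.244 = 6.244.

6.24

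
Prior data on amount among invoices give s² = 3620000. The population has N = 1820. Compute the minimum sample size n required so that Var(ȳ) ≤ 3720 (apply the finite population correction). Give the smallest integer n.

Without fpc, n₀ = s²/D = 3620000/3720 = 973.1183.
With fpc, (1 − n/N)·s²/n ≤ D requires n ≥ n₀/(1 + n₀/N) = 973.1183/(1 + 973.1183/1820) = 634.0853.
Rounding up, n = 635.

635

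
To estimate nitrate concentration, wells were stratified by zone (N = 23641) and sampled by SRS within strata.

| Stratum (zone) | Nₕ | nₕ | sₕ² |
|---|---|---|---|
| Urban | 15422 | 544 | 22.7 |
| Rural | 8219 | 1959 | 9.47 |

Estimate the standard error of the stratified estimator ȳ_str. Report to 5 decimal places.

Var(ȳ_str) = Σₕ Wₕ²(1 − fₕ)sₕ²/nₕ with Wₕ = Nₕ/N, N = 23641.
Urban: Wₕ = 0.65234127; term = 0.65234127²·(1 − 0.03527428)·22.7/544 = 0.017130914.
Rural: Wₕ = 0.34765873; term = 0.34765873²·(1 − 0.23835016)·9.47/1959 = 4.4501758 × 10^-4.
Sum = 0.017575932.
SE = √(0.017575932) = 0.13257.

0.13257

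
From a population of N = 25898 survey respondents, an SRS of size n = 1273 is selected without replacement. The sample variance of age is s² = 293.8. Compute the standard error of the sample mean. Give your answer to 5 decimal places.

0.46845

Under SRS without replacement, Var(ȳ) = (1 − f)·s²/n with f = n/N = 1273/25898 = 0.04915437.
Var(ȳ) = (1 − 0.04915437)·293.8/1273 = 0.95084563·0.2307934 = 0.2194489.
SE(ȳ) = √(0.2194489) = 0.46845.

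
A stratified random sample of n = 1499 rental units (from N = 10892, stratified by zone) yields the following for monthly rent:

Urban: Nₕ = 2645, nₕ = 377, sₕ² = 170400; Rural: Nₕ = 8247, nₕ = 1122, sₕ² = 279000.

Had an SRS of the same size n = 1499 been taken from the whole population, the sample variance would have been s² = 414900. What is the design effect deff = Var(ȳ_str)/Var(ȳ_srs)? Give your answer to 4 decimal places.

0.6117

Var(ȳ_str) = Σ Wₕ²(1−fₕ)sₕ²/nₕ with Wₕ = Nₕ/10892:
  Urban: (2645/10892)²·(1−377/2645)·170400/377 = 22.855025
  Rural: (8247/10892)²·(1−1122/8247)·279000/1122 = 123.16206
  → Var(ȳ_str) = 146.01709.
Var(ȳ_srs) = (1 − 1499/10892)·414900/1499 = 238.69235.
deff = 146.01709 / 238.69235 = 0.6117.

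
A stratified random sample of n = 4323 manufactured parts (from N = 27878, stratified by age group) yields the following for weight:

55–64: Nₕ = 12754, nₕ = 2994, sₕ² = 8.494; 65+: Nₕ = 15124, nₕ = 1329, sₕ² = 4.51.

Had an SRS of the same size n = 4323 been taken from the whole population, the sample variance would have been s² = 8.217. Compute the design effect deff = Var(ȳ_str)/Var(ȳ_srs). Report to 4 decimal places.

0.8502

Var(ȳ_str) = Σ Wₕ²(1−fₕ)sₕ²/nₕ with Wₕ = Nₕ/27878:
  55–64: (12754/27878)²·(1−2994/12754)·8.494/2994 = 4.5439492 × 10^-4
  65+: (15124/27878)²·(1−1329/15124)·4.51/1329 = 9.109965 × 10^-4
  → Var(ȳ_str) = 0.0013653914.
Var(ȳ_srs) = (1 − 4323/27878)·8.217/4323 = 0.0016060148.
deff = 0.0013653914 / 0.0016060148 = 0.8502.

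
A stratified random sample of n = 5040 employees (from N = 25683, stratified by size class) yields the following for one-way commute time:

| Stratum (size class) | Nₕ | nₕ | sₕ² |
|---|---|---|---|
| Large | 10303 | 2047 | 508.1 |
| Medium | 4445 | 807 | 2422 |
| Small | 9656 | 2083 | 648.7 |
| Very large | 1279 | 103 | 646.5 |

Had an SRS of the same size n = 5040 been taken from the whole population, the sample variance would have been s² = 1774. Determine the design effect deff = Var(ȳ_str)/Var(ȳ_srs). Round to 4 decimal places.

0.5458

Var(ȳ_str) = Σ Wₕ²(1−fₕ)sₕ²/nₕ with Wₕ = Nₕ/25683:
  Large: (10303/25683)²·(1−2047/10303)·508.1/2047 = 0.032009083
  Medium: (4445/25683)²·(1−807/4445)·2422/807 = 0.073577251
  Small: (9656/25683)²·(1−2083/9656)·648.7/2083 = 0.034524575
  Very large: (1279/25683)²·(1−103/1279)·646.5/103 = 0.014312571
  → Var(ȳ_str) = 0.15442348.
Var(ȳ_srs) = (1 − 5040/25683)·1774/5040 = 0.2829112.
deff = 0.15442348 / 0.2829112 = 0.5458.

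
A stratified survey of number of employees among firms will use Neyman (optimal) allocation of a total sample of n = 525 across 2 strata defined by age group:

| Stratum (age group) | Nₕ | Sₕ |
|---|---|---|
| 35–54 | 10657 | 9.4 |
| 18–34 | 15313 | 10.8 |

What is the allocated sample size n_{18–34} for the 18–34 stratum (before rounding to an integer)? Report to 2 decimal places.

326.95

Neyman allocation: nₕ = n·NₕSₕ / Σⱼ NⱼSⱼ.
Σ NⱼSⱼ = 10657·9.4 + 15313·10.8 = 265556.2.
n_{18–34} = 525·15313·10.8 / 265556.2 = 326.95.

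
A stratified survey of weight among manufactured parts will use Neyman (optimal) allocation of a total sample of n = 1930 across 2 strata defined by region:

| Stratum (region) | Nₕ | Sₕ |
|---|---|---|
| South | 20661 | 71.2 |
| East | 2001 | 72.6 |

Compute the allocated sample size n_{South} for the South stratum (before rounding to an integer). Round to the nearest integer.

Neyman allocation: nₕ = n·NₕSₕ / Σⱼ NⱼSⱼ.
Σ NⱼSⱼ = 20661·71.2 + 2001·72.6 = 1.6163358 × 10^6.
n_{South} = 1930·20661·71.2 / (1.6163358 × 10^6) = 1757.

1757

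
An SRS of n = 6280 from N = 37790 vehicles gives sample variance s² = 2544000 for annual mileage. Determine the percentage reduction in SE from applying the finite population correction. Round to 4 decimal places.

f = n/N = 6280/37790 = 0.16618153.
SE_no-fpc = √(s²/n) = 20.126985; SE_fpc = √((1−f)s²/n) = 18.378687.
Ratio = √(1−f) = 0.91313661. Reduction = 100·(1 − 0.91313661) = 8.6863%.

8.6863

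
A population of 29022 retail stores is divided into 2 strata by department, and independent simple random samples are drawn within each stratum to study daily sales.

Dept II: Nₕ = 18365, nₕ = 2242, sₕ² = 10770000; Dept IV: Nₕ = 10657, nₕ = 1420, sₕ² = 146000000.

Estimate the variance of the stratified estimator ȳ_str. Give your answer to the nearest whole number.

13705

Var(ȳ_str) = Σₕ Wₕ²(1 − fₕ)sₕ²/nₕ with Wₕ = Nₕ/N, N = 29022.
Dept II: Wₕ = 0.63279581; term = 0.63279581²·(1 − 0.12208004)·10770000/2242 = 1688.7377.
Dept IV: Wₕ = 0.36720419; term = 0.36720419²·(1 − 0.13324575)·146000000/1420 = 12016.438.
Sum = 13705.176.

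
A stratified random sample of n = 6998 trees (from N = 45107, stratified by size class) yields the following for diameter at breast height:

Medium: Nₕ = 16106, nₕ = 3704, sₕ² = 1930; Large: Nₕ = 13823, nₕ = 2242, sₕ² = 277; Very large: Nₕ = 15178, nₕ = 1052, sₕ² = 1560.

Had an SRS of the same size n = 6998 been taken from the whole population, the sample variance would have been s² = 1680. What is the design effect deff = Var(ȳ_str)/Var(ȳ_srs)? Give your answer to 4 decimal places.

1.0706

Var(ȳ_str) = Σ Wₕ²(1−fₕ)sₕ²/nₕ with Wₕ = Nₕ/45107:
  Medium: (16106/45107)²·(1−3704/16106)·1930/3704 = 0.051153796
  Large: (13823/45107)²·(1−2242/13823)·277/2242 = 0.009720859
  Very large: (15178/45107)²·(1−1052/15178)·1560/1052 = 0.15626248
  → Var(ȳ_str) = 0.21713714.
Var(ȳ_srs) = (1 − 6998/45107)·1680/6998 = 0.20282382.
deff = 0.21713714 / 0.20282382 = 1.0706.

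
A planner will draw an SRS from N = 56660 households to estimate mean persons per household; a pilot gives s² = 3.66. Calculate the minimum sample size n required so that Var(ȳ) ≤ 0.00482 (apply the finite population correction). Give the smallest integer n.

Without fpc, n₀ = s²/D = 3.66/0.00482 = 759.3361.
With fpc, (1 − n/N)·s²/n ≤ D requires n ≥ n₀/(1 + n₀/N) = 759.3361/(1 + 759.3361/56660) = 749.2943.
Rounding up, n = 750.

750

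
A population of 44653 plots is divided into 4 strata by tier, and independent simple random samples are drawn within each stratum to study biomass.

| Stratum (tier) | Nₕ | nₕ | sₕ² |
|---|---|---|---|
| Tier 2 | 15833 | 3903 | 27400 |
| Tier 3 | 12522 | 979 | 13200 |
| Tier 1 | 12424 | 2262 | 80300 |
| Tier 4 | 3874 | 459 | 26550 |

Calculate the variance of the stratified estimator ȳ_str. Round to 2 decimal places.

Var(ȳ_str) = Σₕ Wₕ²(1 − fₕ)sₕ²/nₕ with Wₕ = Nₕ/N, N = 44653.
Tier 2: Wₕ = 0.35457864; term = 0.35457864²·(1 − 0.24651045)·27400/3903 = 0.66505013.
Tier 3: Wₕ = 0.28042909; term = 0.28042909²·(1 − 0.07818240)·13200/979 = 0.97742254.
Tier 1: Wₕ = 0.27823439; term = 0.27823439²·(1 − 0.18206697)·80300/2262 = 2.2478239.
Tier 4: Wₕ = 0.08675789; term = 0.08675789²·(1 − 0.11848219)·26550/459 = 0.38379639.
Sum = 4.274093.

4.27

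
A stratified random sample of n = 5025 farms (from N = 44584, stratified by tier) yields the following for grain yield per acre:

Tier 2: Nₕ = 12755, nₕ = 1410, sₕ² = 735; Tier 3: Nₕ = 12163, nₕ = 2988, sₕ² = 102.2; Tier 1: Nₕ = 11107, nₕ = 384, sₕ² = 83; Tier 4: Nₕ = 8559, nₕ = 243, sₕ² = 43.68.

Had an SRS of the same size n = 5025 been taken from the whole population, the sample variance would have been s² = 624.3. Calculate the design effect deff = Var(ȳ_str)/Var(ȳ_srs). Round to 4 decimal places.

Var(ȳ_str) = Σ Wₕ²(1−fₕ)sₕ²/nₕ with Wₕ = Nₕ/44584:
  Tier 2: (12755/44584)²·(1−1410/12755)·735/1410 = 0.037948545
  Tier 3: (12163/44584)²·(1−2988/12163)·102.2/2988 = 0.0019202555
  Tier 1: (11107/44584)²·(1−384/11107)·83/384 = 0.012950958
  Tier 4: (8559/44584)²·(1−243/8559)·43.68/243 = 0.0064365894
  → Var(ȳ_str) = 0.059256348.
Var(ȳ_srs) = (1 − 5025/44584)·624.3/5025 = 0.11023602.
deff = 0.059256348 / 0.11023602 = 0.5375.

0.5375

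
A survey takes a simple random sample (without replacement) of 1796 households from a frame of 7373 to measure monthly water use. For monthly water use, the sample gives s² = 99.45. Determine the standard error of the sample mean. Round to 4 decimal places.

0.2047

Under SRS without replacement, Var(ȳ) = (1 − f)·s²/n with f = n/N = 1796/7373 = 0.24359148.
Var(ȳ) = (1 − 0.24359148)·99.45/1796 = 0.75640852·0.055373051 = 0.041884648.
SE(ȳ) = √(0.041884648) = 0.2047.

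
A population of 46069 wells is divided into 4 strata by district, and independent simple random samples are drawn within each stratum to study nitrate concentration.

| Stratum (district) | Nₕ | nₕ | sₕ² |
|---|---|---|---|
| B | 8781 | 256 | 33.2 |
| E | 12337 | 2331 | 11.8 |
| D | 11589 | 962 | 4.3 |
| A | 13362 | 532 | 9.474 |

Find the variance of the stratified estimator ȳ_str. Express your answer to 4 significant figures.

Var(ȳ_str) = Σₕ Wₕ²(1 − fₕ)sₕ²/nₕ with Wₕ = Nₕ/N, N = 46069.
B: Wₕ = 0.19060540; term = 0.19060540²·(1 − 0.02915385)·33.2/256 = 0.0045742396.
E: Wₕ = 0.26779396; term = 0.26779396²·(1 − 0.18894383)·11.8/2331 = 2.9443689 × 10^-4.
D: Wₕ = 0.25155745; term = 0.25155745²·(1 − 0.08300975)·4.3/962 = 2.5937759 × 10^-4.
A: Wₕ = 0.29004320; term = 0.29004320²·(1 − 0.03981440)·9.474/532 = 0.0014384749.
Sum = 0.006566529.

0.006567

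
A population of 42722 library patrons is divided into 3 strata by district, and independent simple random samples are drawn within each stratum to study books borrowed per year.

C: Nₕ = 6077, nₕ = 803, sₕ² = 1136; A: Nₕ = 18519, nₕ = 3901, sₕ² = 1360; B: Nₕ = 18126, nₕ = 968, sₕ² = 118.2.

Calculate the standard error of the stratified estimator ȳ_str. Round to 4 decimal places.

Var(ȳ_str) = Σₕ Wₕ²(1 − fₕ)sₕ²/nₕ with Wₕ = Nₕ/N, N = 42722.
C: Wₕ = 0.14224521; term = 0.14224521²·(1 − 0.13213757)·1136/803 = 0.02484214.
A: Wₕ = 0.43347690; term = 0.43347690²·(1 − 0.21064852)·1360/3901 = 0.0517089.
B: Wₕ = 0.42427789; term = 0.42427789²·(1 − 0.05340395)·118.2/968 = 0.020806911.
Sum = 0.097357951.
SE = √(0.097357951) = 0.3120.

0.3120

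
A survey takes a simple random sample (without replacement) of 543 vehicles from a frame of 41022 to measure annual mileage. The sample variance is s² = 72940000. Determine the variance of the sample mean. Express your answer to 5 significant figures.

Under SRS without replacement, Var(ȳ) = (1 − f)·s²/n with f = n/N = 543/41022 = 0.01323680.
Var(ȳ) = (1 − 0.01323680)·72940000/543 = 0.98676320·134327.81 = 132549.74.

132550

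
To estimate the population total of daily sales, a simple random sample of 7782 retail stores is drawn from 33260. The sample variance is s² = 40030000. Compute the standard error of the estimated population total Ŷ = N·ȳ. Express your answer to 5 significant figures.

2.0878 × 10^6

Var(Ŷ) = N²·Var(ȳ) = N²·(1 − n/N)·s²/n.
f = 7782/33260 = 0.23397474; Var(ȳ) = 0.76602526·40030000/7782 = 3940.3741.
Var(Ŷ) = 33260² · 3940.3741 = 4.3589506 × 10^12.
SE(Ŷ) = √(4.3589506 × 10^12) = 2.0878 × 10^6.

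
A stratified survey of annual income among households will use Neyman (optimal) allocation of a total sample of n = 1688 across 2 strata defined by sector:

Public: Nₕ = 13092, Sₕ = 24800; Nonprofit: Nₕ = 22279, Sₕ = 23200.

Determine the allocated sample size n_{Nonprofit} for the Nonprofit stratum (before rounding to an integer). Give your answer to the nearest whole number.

Neyman allocation: nₕ = n·NₕSₕ / Σⱼ NⱼSⱼ.
Σ NⱼSⱼ = 13092·24800 + 22279·23200 = 8.415544 × 10^8.
n_{Nonprofit} = 1688·22279·23200 / (8.415544 × 10^8) = 1037.

1037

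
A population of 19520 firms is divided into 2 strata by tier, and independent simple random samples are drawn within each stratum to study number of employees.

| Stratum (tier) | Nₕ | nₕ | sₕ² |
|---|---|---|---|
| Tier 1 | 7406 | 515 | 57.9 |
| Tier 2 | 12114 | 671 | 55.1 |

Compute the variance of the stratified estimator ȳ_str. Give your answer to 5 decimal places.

0.04493

Var(ȳ_str) = Σₕ Wₕ²(1 − fₕ)sₕ²/nₕ with Wₕ = Nₕ/N, N = 19520.
Tier 1: Wₕ = 0.37940574; term = 0.37940574²·(1 − 0.06953821)·57.9/515 = 0.01505836.
Tier 2: Wₕ = 0.62059426; term = 0.62059426²·(1 − 0.05539046)·55.1/671 = 0.029874244.
Sum = 0.044932604.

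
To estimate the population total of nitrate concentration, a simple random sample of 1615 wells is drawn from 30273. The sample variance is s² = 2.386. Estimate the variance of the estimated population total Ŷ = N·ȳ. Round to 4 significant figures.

Var(Ŷ) = N²·Var(ȳ) = N²·(1 − n/N)·s²/n.
f = 1615/30273 = 0.05334787; Var(ȳ) = 0.94665213·2.386/1615 = 0.0013985833.
Var(Ŷ) = 30273² · 0.0013985833 = 1.281738 × 10^6.

1.282 × 10^6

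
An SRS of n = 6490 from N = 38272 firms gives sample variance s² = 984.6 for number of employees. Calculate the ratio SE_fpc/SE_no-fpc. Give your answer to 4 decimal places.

0.9113

f = n/N = 6490/38272 = 0.16957567.
SE_no-fpc = √(s²/n) = 0.38950009; SE_fpc = √((1−f)s²/n) = 0.35494217.
Ratio = √(1−f) = 0.91127621.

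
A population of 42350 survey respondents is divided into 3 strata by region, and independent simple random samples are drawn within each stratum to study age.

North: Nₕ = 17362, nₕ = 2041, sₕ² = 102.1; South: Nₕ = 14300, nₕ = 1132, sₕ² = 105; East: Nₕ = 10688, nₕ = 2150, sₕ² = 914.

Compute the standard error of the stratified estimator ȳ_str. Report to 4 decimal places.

Var(ȳ_str) = Σₕ Wₕ²(1 − fₕ)sₕ²/nₕ with Wₕ = Nₕ/N, N = 42350.
North: Wₕ = 0.40996458; term = 0.40996458²·(1 − 0.11755558)·102.1/2041 = 0.0074192973.
South: Wₕ = 0.33766234; term = 0.33766234²·(1 − 0.07916084)·105/1132 = 0.0097384962.
East: Wₕ = 0.25237308; term = 0.25237308²·(1 − 0.20116018)·914/2150 = 0.02162985.
Sum = 0.038787644.
SE = √(0.038787644) = 0.1969.

0.1969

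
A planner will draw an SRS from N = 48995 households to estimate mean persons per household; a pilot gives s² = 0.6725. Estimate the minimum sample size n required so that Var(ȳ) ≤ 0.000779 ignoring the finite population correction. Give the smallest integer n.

864

Without fpc, n₀ = s²/D = 0.6725/0.000779 = 863.2863.
Rounding up, n = 864.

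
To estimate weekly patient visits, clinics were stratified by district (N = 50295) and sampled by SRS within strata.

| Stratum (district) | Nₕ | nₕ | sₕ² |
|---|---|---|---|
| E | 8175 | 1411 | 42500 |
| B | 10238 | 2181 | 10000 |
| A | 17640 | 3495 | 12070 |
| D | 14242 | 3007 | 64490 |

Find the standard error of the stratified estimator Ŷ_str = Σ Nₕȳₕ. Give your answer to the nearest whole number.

79606

Var(Ŷ_str) = Σₕ Nₕ²(1 − fₕ)sₕ²/nₕ.
E: 8175²·(1 − 1411/8175)·42500/1411 = 1.6655331 × 10^9.
B: 10238²·(1 − 2181/10238)·10000/2181 = 3.7820984 × 10^8.
A: 17640²·(1 − 3495/17640)·12070/3495 = 8.6171097 × 10^8.
D: 14242²·(1 − 3007/14242)·64490/3007 = 3.4316502 × 10^9.
Sum = 6.3371041 × 10^9.
SE = √(6.3371041 × 10^9) = 79606.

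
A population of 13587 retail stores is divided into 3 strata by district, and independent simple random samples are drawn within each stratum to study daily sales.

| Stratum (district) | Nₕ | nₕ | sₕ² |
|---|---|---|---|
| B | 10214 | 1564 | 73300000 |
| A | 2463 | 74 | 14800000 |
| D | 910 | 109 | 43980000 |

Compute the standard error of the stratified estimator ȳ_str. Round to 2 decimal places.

174.35

Var(ȳ_str) = Σₕ Wₕ²(1 − fₕ)sₕ²/nₕ with Wₕ = Nₕ/N, N = 13587.
B: Wₕ = 0.75174799; term = 0.75174799²·(1 − 0.15312316)·73300000/1564 = 22430.143.
A: Wₕ = 0.18127622; term = 0.18127622²·(1 − 0.03004466)·14800000/74 = 6374.7537.
D: Wₕ = 0.06697579; term = 0.06697579²·(1 − 0.11978022)·43980000/109 = 1593.1457.
Sum = 30398.042.
SE = √(30398.042) = 174.35.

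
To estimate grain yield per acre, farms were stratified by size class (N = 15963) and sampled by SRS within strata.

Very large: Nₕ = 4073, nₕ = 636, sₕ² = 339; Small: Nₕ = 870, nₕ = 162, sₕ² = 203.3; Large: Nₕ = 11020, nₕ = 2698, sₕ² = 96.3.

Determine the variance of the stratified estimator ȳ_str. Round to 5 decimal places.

0.04516

Var(ȳ_str) = Σₕ Wₕ²(1 − fₕ)sₕ²/nₕ with Wₕ = Nₕ/N, N = 15963.
Very large: Wₕ = 0.25515254; term = 0.25515254²·(1 − 0.15615026)·339/636 = 0.029282456.
Small: Wₕ = 0.05450103; term = 0.05450103²·(1 − 0.18620690)·203.3/162 = 0.0030335129.
Large: Wₕ = 0.69034643; term = 0.69034643²·(1 − 0.24482759)·96.3/2698 = 0.012845902.
Sum = 0.045161871.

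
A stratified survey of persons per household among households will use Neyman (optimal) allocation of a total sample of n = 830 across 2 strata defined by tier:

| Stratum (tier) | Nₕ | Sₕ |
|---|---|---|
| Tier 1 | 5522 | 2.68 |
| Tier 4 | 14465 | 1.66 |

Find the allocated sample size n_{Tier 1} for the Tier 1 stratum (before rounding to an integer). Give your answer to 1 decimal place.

316.5

Neyman allocation: nₕ = n·NₕSₕ / Σⱼ NⱼSⱼ.
Σ NⱼSⱼ = 5522·2.68 + 14465·1.66 = 38810.86.
n_{Tier 1} = 830·5522·2.68 / 38810.86 = 316.5.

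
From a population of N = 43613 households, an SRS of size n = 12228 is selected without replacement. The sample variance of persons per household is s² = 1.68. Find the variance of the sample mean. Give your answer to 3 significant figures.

9.89 × 10^-5

Under SRS without replacement, Var(ȳ) = (1 − f)·s²/n with f = n/N = 12228/43613 = 0.28037512.
Var(ȳ) = (1 − 0.28037512)·1.68/12228 = 0.71962488·1.373896 × 10^-4 = 9.8868973 × 10^-5.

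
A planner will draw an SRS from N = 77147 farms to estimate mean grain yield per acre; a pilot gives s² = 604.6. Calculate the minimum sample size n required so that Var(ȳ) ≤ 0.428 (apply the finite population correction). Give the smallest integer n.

1388

Without fpc, n₀ = s²/D = 604.6/0.428 = 1412.6168.
With fpc, (1 − n/N)·s²/n ≤ D requires n ≥ n₀/(1 + n₀/N) = 1412.6168/(1 + 1412.6168/77147) = 1387.2159.
Rounding up, n = 1388.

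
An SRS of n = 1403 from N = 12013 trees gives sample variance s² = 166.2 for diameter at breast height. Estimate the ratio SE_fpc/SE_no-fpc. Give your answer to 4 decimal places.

0.9398

f = n/N = 1403/12013 = 0.11679014.
SE_no-fpc = √(s²/n) = 0.34418083; SE_fpc = √((1−f)s²/n) = 0.32345854.
Ratio = √(1−f) = 0.93979245.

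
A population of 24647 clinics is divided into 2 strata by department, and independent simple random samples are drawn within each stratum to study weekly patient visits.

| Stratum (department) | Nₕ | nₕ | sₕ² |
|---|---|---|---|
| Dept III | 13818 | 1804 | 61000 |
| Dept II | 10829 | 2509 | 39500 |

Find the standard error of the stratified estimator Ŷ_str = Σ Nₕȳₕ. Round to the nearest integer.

Var(Ŷ_str) = Σₕ Nₕ²(1 − fₕ)sₕ²/nₕ.
Dept III: 13818²·(1 − 1804/13818)·61000/1804 = 5.6134016 × 10^9.
Dept II: 10829²·(1 − 2509/10829)·39500/2509 = 1.4184307 × 10^9.
Sum = 7.0318323 × 10^9.
SE = √(7.0318323 × 10^9) = 83856.

83856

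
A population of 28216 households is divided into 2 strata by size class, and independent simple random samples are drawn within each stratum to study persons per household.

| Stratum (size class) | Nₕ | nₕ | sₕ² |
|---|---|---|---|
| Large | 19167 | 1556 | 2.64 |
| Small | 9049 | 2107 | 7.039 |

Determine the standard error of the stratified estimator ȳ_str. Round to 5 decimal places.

0.03135

Var(ȳ_str) = Σₕ Wₕ²(1 − fₕ)sₕ²/nₕ with Wₕ = Nₕ/N, N = 28216.
Large: Wₕ = 0.67929544; term = 0.67929544²·(1 − 0.08118120)·2.64/1556 = 7.1935224 × 10^-4.
Small: Wₕ = 0.32070456; term = 0.32070456²·(1 − 0.23284341)·7.039/2107 = 2.6359716 × 10^-4.
Sum = 9.829494 × 10^-4.
SE = √(9.829494 × 10^-4) = 0.03135.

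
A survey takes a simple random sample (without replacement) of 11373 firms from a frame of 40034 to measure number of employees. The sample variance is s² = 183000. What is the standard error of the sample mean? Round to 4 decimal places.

Under SRS without replacement, Var(ȳ) = (1 − f)·s²/n with f = n/N = 11373/40034 = 0.28408353.
Var(ȳ) = (1 − 0.28408353)·183000/11373 = 0.71591647·16.090741 = 11.519627.
SE(ȳ) = √(11.519627) = 3.3941.

3.3941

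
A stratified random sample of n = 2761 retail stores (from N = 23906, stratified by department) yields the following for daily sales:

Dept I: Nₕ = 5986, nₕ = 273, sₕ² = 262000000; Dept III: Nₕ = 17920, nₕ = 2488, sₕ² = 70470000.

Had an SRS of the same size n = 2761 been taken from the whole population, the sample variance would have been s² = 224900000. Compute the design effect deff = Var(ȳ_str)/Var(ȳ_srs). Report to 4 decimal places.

Var(ȳ_str) = Σ Wₕ²(1−fₕ)sₕ²/nₕ with Wₕ = Nₕ/23906:
  Dept I: (5986/23906)²·(1−273/5986)·262000000/273 = 57428.272
  Dept III: (17920/23906)²·(1−2488/17920)·70470000/2488 = 13705.67
  → Var(ȳ_str) = 71133.942.
Var(ȳ_srs) = (1 − 2761/23906)·224900000/2761 = 72048.314.
deff = 71133.942 / 72048.314 = 0.9873.

0.9873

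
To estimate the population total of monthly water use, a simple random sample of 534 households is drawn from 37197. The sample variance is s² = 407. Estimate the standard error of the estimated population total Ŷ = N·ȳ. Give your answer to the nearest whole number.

Var(Ŷ) = N²·Var(ȳ) = N²·(1 − n/N)·s²/n.
f = 534/37197 = 0.01435600; Var(ȳ) = 0.98564400·407/534 = 0.75123054.
Var(Ŷ) = 37197² · 0.75123054 = 1.0394152 × 10^9.
SE(Ŷ) = √(1.0394152 × 10^9) = 32240.

32240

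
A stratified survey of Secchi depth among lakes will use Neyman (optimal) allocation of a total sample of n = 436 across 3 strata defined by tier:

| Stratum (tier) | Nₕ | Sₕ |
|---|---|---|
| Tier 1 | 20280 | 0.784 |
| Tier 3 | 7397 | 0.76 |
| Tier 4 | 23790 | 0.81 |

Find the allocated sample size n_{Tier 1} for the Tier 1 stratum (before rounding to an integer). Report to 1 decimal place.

Neyman allocation: nₕ = n·NₕSₕ / Σⱼ NⱼSⱼ.
Σ NⱼSⱼ = 20280·0.784 + 7397·0.76 + 23790·0.81 = 40791.14.
n_{Tier 1} = 436·20280·0.784 / 40791.14 = 169.9.

169.9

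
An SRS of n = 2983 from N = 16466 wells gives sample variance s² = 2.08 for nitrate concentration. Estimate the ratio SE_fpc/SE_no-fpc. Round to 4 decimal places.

f = n/N = 2983/16466 = 0.18116118.
SE_no-fpc = √(s²/n) = 0.026406147; SE_fpc = √((1−f)s²/n) = 0.023894847.
Ratio = √(1−f) = 0.90489713.

0.9049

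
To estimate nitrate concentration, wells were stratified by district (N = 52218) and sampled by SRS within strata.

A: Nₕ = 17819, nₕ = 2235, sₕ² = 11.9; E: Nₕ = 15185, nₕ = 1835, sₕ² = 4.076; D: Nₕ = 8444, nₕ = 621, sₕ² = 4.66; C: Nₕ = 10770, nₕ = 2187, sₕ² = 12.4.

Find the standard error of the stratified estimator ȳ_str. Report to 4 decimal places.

Var(ȳ_str) = Σₕ Wₕ²(1 − fₕ)sₕ²/nₕ with Wₕ = Nₕ/N, N = 52218.
A: Wₕ = 0.34124248; term = 0.34124248²·(1 − 0.12542791)·11.9/2235 = 5.422396 × 10^-4.
E: Wₕ = 0.29080011; term = 0.29080011²·(1 − 0.12084294)·4.076/1835 = 1.6514054 × 10^-4.
D: Wₕ = 0.16170669; term = 0.16170669²·(1 − 0.07354334)·4.66/621 = 1.8179227 × 10^-4.
C: Wₕ = 0.20625072; term = 0.20625072²·(1 − 0.20306407)·12.4/2187 = 1.9221499 × 10^-4.
Sum = 0.0010813874.
SE = √(0.0010813874) = 0.0329.

0.0329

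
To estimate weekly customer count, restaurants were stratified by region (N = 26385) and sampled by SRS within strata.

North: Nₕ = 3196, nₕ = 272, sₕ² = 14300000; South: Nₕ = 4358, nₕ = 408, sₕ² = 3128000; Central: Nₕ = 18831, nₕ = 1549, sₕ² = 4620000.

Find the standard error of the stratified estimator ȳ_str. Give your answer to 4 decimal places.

Var(ȳ_str) = Σₕ Wₕ²(1 − fₕ)sₕ²/nₕ with Wₕ = Nₕ/N, N = 26385.
North: Wₕ = 0.12112943; term = 0.12112943²·(1 − 0.08510638)·14300000/272 = 705.72756.
South: Wₕ = 0.16516960; term = 0.16516960²·(1 − 0.09362093)·3128000/408 = 189.5731.
Central: Wₕ = 0.71370097; term = 0.71370097²·(1 − 0.08225798)·4620000/1549 = 1394.2599.
Sum = 2289.5606.
SE = √(2289.5606) = 47.8494.

47.8494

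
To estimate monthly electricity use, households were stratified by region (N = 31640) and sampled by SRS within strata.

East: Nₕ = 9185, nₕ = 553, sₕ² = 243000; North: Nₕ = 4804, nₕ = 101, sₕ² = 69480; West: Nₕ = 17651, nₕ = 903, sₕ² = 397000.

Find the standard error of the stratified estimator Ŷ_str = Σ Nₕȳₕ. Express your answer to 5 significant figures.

424680

Var(Ŷ_str) = Σₕ Nₕ²(1 − fₕ)sₕ²/nₕ.
East: 9185²·(1 − 553/9185)·243000/553 = 3.4839486 × 10^10.
North: 4804²·(1 − 101/4804)·69480/101 = 1.554234 × 10^10.
West: 17651²·(1 − 903/17651)·397000/903 = 1.2996758 × 10^11.
Sum = 1.8034941 × 10^11.
SE = √(1.8034941 × 10^11) = 424680.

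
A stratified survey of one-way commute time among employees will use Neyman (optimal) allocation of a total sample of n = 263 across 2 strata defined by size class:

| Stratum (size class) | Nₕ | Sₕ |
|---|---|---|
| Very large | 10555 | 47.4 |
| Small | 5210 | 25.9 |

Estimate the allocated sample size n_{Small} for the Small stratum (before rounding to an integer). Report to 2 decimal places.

Neyman allocation: nₕ = n·NₕSₕ / Σⱼ NⱼSⱼ.
Σ NⱼSⱼ = 10555·47.4 + 5210·25.9 = 635246.
n_{Small} = 263·5210·25.9 / 635246 = 55.87.

55.87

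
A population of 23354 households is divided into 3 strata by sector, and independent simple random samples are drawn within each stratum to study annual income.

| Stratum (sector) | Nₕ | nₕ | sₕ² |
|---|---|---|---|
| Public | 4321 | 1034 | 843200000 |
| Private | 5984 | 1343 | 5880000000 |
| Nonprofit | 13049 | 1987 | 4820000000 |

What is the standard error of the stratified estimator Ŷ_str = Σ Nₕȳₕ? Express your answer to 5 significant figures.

Var(Ŷ_str) = Σₕ Nₕ²(1 − fₕ)sₕ²/nₕ.
Public: 4321²·(1 − 1034/4321)·843200000/1034 = 1.1582279 × 10^13.
Private: 5984²·(1 − 1343/5984)·5880000000/1343 = 1.2159185 × 10^14.
Nonprofit: 13049²·(1 − 1987/13049)·4820000000/1987 = 3.5015478 × 10^14.
Sum = 4.8332891 × 10^14.
SE = √(4.8332891 × 10^14) = 2.1985 × 10^7.

2.1985 × 10^7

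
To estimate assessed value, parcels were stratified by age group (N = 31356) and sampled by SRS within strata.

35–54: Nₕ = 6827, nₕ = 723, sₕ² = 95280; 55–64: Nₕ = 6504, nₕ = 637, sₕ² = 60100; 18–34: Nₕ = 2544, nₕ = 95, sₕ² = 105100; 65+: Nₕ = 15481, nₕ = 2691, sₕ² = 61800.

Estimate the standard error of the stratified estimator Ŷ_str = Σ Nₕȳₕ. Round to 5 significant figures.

143290

Var(Ŷ_str) = Σₕ Nₕ²(1 − fₕ)sₕ²/nₕ.
35–54: 6827²·(1 − 723/6827)·95280/723 = 5.4917136 × 10^9.
55–64: 6504²·(1 − 637/6504)·60100/637 = 3.6002417 × 10^9.
18–34: 2544²·(1 − 95/2544)·105100/95 = 6.8926306 × 10^9.
65+: 15481²·(1 − 2691/15481)·61800/2691 = 4.5472029 × 10^9.
Sum = 2.0531789 × 10^10.
SE = √(2.0531789 × 10^10) = 143290.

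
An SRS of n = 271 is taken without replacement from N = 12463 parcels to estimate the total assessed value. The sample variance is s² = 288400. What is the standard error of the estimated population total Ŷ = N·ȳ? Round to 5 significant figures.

Var(Ŷ) = N²·Var(ȳ) = N²·(1 − n/N)·s²/n.
f = 271/12463 = 0.02174436; Var(ȳ) = 0.97825564·288400/271 = 1041.0661.
Var(Ŷ) = 12463² · 1041.0661 = 1.6170502 × 10^11.
SE(Ŷ) = √(1.6170502 × 10^11) = 402130.

402130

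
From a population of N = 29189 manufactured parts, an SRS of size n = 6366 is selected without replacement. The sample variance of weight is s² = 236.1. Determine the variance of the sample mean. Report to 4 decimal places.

Under SRS without replacement, Var(ȳ) = (1 − f)·s²/n with f = n/N = 6366/29189 = 0.21809586.
Var(ȳ) = (1 − 0.21809586)·236.1/6366 = 0.78190414·0.037087653 = 0.02899899.

0.0290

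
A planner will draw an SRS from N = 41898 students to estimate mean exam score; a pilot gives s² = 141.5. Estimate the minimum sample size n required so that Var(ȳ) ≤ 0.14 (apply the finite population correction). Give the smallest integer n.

987

Without fpc, n₀ = s²/D = 141.5/0.14 = 1010.7143.
With fpc, (1 − n/N)·s²/n ≤ D requires n ≥ n₀/(1 + n₀/N) = 1010.7143/(1 + 1010.7143/41898) = 986.9069.
Rounding up, n = 987.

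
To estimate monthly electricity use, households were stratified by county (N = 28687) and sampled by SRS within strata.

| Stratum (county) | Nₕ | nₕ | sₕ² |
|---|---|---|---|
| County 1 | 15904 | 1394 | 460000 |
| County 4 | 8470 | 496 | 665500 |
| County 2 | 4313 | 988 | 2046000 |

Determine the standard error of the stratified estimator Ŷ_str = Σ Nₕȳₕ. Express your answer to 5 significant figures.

443250

Var(Ŷ_str) = Σₕ Nₕ²(1 − fₕ)sₕ²/nₕ.
County 1: 15904²·(1 − 1394/15904)·460000/1394 = 7.6149812 × 10^10.
County 4: 8470²·(1 − 496/8470)·665500/496 = 9.062041 × 10^10.
County 2: 4313²·(1 − 988/4313)·2046000/988 = 2.9697493 × 10^10.
Sum = 1.9646772 × 10^11.
SE = √(1.9646772 × 10^11) = 443250.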